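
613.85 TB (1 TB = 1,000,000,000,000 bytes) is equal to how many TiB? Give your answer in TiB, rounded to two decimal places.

558.29 TiB

613.85 TB × 1,000,000,000,000 bytes/TB = 613,850,000,000,000 bytes
1 TiB = 2^40 bytes = 1,099,511,627,776 bytes
613,850,000,000,000 / 1,099,511,627,776 = 558.29 TiB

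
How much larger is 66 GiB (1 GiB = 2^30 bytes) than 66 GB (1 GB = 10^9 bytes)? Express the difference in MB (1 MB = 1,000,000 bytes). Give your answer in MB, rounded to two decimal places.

4,866.96 MB

66 GiB = 66 × 1,073,741,824 = 70,866,960,384 bytes
66 GB = 66 × 1,000,000,000 = 66,000,000,000 bytes
difference = 4,866,960,384 bytes
4,866,960,384 / 1,000,000 = 4,866.96 MB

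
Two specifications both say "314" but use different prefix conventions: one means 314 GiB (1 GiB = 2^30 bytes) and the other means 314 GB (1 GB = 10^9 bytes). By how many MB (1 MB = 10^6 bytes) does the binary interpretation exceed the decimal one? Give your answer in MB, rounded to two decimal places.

314 GiB = 314 × 1,073,741,824 = 337,154,932,736 bytes
314 GB = 314 × 1,000,000,000 = 314,000,000,000 bytes
difference = 23,154,932,736 bytes
23,154,932,736 / 1,000,000 = 23,154.93 MB

23,154.93 MB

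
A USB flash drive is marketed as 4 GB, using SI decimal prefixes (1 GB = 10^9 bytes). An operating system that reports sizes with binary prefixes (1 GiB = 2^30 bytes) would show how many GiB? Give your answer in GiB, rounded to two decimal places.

4 GB × 1,000,000,000 bytes/GB = 4,000,000,000 bytes
1 GiB = 2^30 bytes = 1,073,741,824 bytes
4,000,000,000 / 1,073,741,824 = 3.73 GiB

3.73 GiB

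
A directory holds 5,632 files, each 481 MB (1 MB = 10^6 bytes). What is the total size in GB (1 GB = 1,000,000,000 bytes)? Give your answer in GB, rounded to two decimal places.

2,708.99 GB

Total = 5,632 × 481 MB = 2,708,992 MB
= 2,708,992 × 1,000,000 bytes = 2,708,992,000,000 bytes
1 GB = 1,000,000,000 bytes
2,708,992,000,000 / 1,000,000,000 = 2,708.99 GB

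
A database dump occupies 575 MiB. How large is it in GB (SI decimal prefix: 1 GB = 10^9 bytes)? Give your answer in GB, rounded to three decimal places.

575 MiB = 575 × 2^20 bytes = 602,931,200 bytes
1 GB = 1,000,000,000 bytes
602,931,200 / 1,000,000,000 = 0.603 GB

0.603 GB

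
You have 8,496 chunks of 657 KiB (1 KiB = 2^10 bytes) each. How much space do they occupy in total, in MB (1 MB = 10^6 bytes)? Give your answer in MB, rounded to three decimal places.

Total = 8,496 × 657 KiB = 5,581,872 KiB
= 5,581,872 × 1,024 bytes = 5,715,836,928 bytes
1 MB = 1,000,000 bytes
5,715,836,928 / 1,000,000 = 5,715.837 MB

5,715.837 MB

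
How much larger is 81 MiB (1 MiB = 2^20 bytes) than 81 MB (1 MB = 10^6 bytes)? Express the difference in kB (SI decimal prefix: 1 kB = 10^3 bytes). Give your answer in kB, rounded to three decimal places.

3,934.656 kB

81 MiB = 81 × 1,048,576 = 84,934,656 bytes
81 MB = 81 × 1,000,000 = 81,000,000 bytes
difference = 3,934,656 bytes
3,934,656 / 1,000 = 3,934.656 kB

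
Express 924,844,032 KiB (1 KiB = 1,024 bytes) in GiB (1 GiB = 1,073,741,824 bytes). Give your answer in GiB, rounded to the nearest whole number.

882 GiB

924,844,032 KiB = 924,844,032 × 2^10 bytes = 947,040,288,768 bytes
1 GiB = 2^30 bytes = 1,073,741,824 bytes
947,040,288,768 / 1,073,741,824 = 882 GiB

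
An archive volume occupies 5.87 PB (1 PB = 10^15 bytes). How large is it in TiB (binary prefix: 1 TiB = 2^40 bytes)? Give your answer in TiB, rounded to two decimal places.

5.87 PB = 5.87 × 10^15 bytes = 5,870,000,000,000,000 bytes
1 TiB = 2^40 bytes = 1,099,511,627,776 bytes
5,870,000,000,000,000 / 1,099,511,627,776 = 5,338.73 TiB

5,338.73 TiB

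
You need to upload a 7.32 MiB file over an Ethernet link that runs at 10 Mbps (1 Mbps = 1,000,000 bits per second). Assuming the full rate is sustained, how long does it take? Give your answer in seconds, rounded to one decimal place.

6.1 seconds

7.32 MiB = 7,675,576.32 bytes = 61,404,610.56 bits
10 Mbps = 10,000,000 bits/s
time = 61,404,610.56 / 10,000,000 = 6.1 s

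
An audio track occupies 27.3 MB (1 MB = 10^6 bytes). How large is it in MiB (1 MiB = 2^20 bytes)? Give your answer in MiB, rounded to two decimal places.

26.04 MiB

27.3 MB = 27.3 × 10^6 bytes = 27,300,000 bytes
1 MiB = 2^20 bytes = 1,048,576 bytes
27,300,000 / 1,048,576 = 26.04 MiB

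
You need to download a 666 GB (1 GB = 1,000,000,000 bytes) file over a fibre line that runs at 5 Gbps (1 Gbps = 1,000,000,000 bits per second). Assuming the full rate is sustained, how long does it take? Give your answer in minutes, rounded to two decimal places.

666 GB = 666,000,000,000 bytes = 5,328,000,000,000 bits
5 Gbps = 5,000,000,000 bits/s
time = 5,328,000,000,000 / 5,000,000,000 = 1,065.600 s
1,065.600 s / 60 = 17.76 minutes

17.76 minutes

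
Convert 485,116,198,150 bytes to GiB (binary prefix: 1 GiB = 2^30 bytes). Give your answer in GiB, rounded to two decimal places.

451.80 GiB

485,116,198,150 bytes given.
1 GiB = 1,073,741,824 bytes
485,116,198,150 / 1,073,741,824 = 451.80 GiB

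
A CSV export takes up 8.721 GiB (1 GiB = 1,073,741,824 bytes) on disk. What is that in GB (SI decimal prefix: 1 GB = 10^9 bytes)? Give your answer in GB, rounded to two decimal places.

9.36 GB

8.721 GiB × 1,073,741,824 bytes/GiB = 9,364,102,447.104 bytes
1 GB = 1,000,000,000 bytes
9,364,102,447.104 / 1,000,000,000 = 9.36 GB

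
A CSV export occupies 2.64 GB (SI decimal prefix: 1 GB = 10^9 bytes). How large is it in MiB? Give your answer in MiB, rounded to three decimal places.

2.64 GB = 2.64 × 10^9 bytes = 2,640,000,000 bytes
1 MiB = 2^20 bytes = 1,048,576 bytes
2,640,000,000 / 1,048,576 = 2,517.700 MiB

2,517.700 MiB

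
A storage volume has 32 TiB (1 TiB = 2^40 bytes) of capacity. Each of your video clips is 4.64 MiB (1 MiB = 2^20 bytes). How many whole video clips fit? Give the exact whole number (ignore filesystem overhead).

Capacity: 32 TiB = 35,184,372,088,832 bytes
Per item: 4.64 MiB = 4,865,392.64 bytes
⌊35,184,372,088,832 / 4,865,392.64⌋ = 7,231,558

7,231,558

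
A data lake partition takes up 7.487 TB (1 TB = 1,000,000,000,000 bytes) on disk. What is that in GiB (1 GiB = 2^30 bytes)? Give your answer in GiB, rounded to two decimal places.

7.487 TB = 7.487 × 10^12 bytes = 7,487,000,000,000 bytes
1 GiB = 2^30 bytes = 1,073,741,824 bytes
7,487,000,000,000 / 1,073,741,824 = 6,972.81 GiB

6,972.81 GiB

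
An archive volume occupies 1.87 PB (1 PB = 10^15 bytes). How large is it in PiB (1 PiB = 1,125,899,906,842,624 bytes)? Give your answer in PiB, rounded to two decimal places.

1.66 PiB

1.87 PB = 1.87 × 10^15 bytes = 1,870,000,000,000,000 bytes
1 PiB = 2^50 bytes = 1,125,899,906,842,624 bytes
1,870,000,000,000,000 / 1,125,899,906,842,624 = 1.66 PiB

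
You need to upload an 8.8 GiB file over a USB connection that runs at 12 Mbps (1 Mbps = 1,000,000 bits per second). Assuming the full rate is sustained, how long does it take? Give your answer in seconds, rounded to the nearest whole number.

6,299 seconds

8.8 GiB = 9,448,928,051.2 bytes = 75,591,424,409.6 bits
12 Mbps = 12,000,000 bits/s
time = 75,591,424,409.6 / 12,000,000 = 6,299 s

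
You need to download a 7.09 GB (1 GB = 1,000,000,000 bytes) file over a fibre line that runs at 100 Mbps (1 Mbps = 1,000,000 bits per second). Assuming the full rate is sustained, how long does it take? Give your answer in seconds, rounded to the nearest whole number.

7.09 GB = 7,090,000,000 bytes = 56,720,000,000 bits
100 Mbps = 100,000,000 bits/s
time = 56,720,000,000 / 100,000,000 = 567 s

567 seconds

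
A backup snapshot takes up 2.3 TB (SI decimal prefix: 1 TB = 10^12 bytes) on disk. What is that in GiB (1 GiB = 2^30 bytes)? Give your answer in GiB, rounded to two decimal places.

2.3 TB = 2.3 × 10^12 bytes = 2,300,000,000,000 bytes
1 GiB = 1,073,741,824 bytes
2,300,000,000,000 / 1,073,741,824 = 2,142.04 GiB

2,142.04 GiB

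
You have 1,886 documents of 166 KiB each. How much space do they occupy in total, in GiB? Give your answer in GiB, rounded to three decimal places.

0.299 GiB

Total = 1,886 × 166 KiB = 313,076 KiB
= 313,076 × 1,024 bytes = 320,589,824 bytes
1 GiB = 1,073,741,824 bytes
320,589,824 / 1,073,741,824 = 0.299 GiB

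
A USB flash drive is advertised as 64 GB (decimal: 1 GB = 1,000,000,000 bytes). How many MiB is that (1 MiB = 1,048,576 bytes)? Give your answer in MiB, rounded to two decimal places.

61,035.16 MiB

64 GB × 1,000,000,000 bytes/GB = 64,000,000,000 bytes
1 MiB = 2^20 bytes = 1,048,576 bytes
64,000,000,000 / 1,048,576 = 61,035.16 MiB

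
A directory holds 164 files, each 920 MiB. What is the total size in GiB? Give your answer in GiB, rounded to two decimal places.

147.34 GiB

Total = 164 × 920 MiB = 150,880 MiB
= 150,880 × 1,048,576 bytes = 158,209,146,880 bytes
1 GiB = 1,073,741,824 bytes
158,209,146,880 / 1,073,741,824 = 147.34 GiB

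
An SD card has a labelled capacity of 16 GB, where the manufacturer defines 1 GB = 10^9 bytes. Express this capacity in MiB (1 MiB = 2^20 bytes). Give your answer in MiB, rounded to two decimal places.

15,258.79 MiB

16 GB = 16 × 10^9 bytes = 16,000,000,000 bytes
1 MiB = 2^20 bytes = 1,048,576 bytes
16,000,000,000 / 1,048,576 = 15,258.79 MiB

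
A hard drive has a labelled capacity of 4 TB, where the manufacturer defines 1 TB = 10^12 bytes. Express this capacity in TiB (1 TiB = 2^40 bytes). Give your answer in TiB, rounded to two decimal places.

3.64 TiB

4 TB = 4 × 10^12 bytes = 4,000,000,000,000 bytes
1 TiB = 2^40 bytes = 1,099,511,627,776 bytes
4,000,000,000,000 / 1,099,511,627,776 = 3.64 TiB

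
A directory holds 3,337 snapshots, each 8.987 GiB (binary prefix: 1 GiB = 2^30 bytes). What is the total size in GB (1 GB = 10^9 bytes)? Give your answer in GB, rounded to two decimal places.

32,201.11 GB

Total = 3,337 × 8.987 GiB = 29989.619 GiB
= 29989.619 × 1,073,741,824 bytes = 32,201,108,206,125.056 bytes
1 GB = 1,000,000,000 bytes
32,201,108,206,125.056 / 1,000,000,000 = 32,201.11 GB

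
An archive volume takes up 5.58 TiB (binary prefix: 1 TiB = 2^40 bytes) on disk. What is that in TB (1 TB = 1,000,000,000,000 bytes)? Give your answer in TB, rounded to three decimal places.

6.135 TB

5.58 TiB = 5.58 × 2^40 bytes = 6,135,274,882,990.08 bytes
1 TB = 10^12 bytes = 1,000,000,000,000 bytes
6,135,274,882,990.08 / 1,000,000,000,000 = 6.135 TB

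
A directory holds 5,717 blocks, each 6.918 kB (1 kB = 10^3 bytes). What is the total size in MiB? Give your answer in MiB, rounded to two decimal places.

Total = 5,717 × 6.918 kB = 39550.206 kB
= 39550.206 × 1,000 bytes = 39,550,206 bytes
1 MiB = 1,048,576 bytes
39,550,206 / 1,048,576 = 37.72 MiB

37.72 MiB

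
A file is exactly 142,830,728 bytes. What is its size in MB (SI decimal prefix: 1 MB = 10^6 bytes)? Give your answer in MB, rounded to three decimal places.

142,830,728 bytes given.
1 MB = 10^6 bytes = 1,000,000 bytes
142,830,728 / 1,000,000 = 142.831 MB

142.831 MB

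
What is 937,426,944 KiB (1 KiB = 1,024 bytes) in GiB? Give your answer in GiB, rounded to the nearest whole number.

937,426,944 KiB = 937,426,944 × 2^10 bytes = 959,925,190,656 bytes
1 GiB = 1,073,741,824 bytes
959,925,190,656 / 1,073,741,824 = 894 GiB

894 GiB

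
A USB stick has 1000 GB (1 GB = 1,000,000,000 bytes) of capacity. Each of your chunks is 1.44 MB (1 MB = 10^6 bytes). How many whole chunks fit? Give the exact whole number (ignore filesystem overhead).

Capacity: 1000 GB = 1,000,000,000,000 bytes
Per item: 1.44 MB = 1,440,000 bytes
⌊1,000,000,000,000 / 1,440,000⌋ = 694,444

694,444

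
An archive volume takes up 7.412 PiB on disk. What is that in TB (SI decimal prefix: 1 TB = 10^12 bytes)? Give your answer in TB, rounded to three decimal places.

7.412 PiB = 7.412 × 2^50 bytes = 8,345,170,109,517,529.088 bytes
1 TB = 10^12 bytes = 1,000,000,000,000 bytes
8,345,170,109,517,529.088 / 1,000,000,000,000 = 8,345.170 TB

8,345.170 TB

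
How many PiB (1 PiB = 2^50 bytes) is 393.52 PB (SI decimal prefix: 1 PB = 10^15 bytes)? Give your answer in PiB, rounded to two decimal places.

349.52 PiB

393.52 PB = 393.52 × 10^15 bytes = 393,520,000,000,000,000 bytes
1 PiB = 1,125,899,906,842,624 bytes
393,520,000,000,000,000 / 1,125,899,906,842,624 = 349.52 PiB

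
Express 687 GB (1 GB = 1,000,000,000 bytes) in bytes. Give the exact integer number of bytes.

687,000,000,000 bytes

687 × 1,000,000,000 = 687,000,000,000 bytes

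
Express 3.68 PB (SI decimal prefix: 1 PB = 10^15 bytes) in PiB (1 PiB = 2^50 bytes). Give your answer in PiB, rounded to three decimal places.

3.268 PiB

3.68 PB = 3.68 × 10^15 bytes = 3,680,000,000,000,000 bytes
1 PiB = 1,125,899,906,842,624 bytes
3,680,000,000,000,000 / 1,125,899,906,842,624 = 3.268 PiB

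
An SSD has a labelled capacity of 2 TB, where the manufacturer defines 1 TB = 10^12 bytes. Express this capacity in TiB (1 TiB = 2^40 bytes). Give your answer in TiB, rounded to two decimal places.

1.82 TiB

2 TB = 2 × 10^12 bytes = 2,000,000,000,000 bytes
1 TiB = 1,099,511,627,776 bytes
2,000,000,000,000 / 1,099,511,627,776 = 1.82 TiB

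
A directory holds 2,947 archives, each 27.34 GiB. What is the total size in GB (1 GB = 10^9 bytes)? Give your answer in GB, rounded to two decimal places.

Total = 2,947 × 27.34 GiB = 80570.98 GiB
= 80570.98 × 1,073,741,824 bytes = 86,512,431,026,667.52 bytes
1 GB = 1,000,000,000 bytes
86,512,431,026,667.52 / 1,000,000,000 = 86,512.43 GB

86,512.43 GB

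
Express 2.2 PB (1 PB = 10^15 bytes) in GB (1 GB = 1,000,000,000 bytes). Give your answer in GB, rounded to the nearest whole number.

2.2 PB × 1,000,000,000,000,000 bytes/PB = 2,200,000,000,000,000 bytes
1 GB = 10^9 bytes = 1,000,000,000 bytes
2,200,000,000,000,000 / 1,000,000,000 = 2,200,000 GB

2,200,000 GB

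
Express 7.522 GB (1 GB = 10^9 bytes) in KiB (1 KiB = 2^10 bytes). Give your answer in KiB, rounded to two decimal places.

7.522 GB × 1,000,000,000 bytes/GB = 7,522,000,000 bytes
1 KiB = 1,024 bytes
7,522,000,000 / 1,024 = 7,345,703.13 KiB

7,345,703.13 KiB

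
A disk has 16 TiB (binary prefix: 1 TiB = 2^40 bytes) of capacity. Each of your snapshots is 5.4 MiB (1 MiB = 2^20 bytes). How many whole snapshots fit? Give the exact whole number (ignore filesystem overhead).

Capacity: 16 TiB = 17,592,186,044,416 bytes
Per item: 5.4 MiB = 5,662,310.4 bytes
⌊17,592,186,044,416 / 5,662,310.4⌋ = 3,106,891

3,106,891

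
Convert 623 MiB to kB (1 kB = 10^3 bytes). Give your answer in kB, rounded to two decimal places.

653,262.85 kB

623 MiB × 1,048,576 bytes/MiB = 653,262,848 bytes
1 kB = 1,000 bytes
653,262,848 / 1,000 = 653,262.85 kB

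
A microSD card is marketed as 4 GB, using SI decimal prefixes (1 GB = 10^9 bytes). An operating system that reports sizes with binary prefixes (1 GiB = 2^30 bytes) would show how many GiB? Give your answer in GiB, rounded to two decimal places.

4 GB × 1,000,000,000 bytes/GB = 4,000,000,000 bytes
1 GiB = 2^30 bytes = 1,073,741,824 bytes
4,000,000,000 / 1,073,741,824 = 3.73 GiB

3.73 GiB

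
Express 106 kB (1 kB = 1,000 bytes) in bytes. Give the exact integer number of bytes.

106,000 bytes

106 × 1,000 = 106,000 bytes  (1 kB = 10^3 bytes)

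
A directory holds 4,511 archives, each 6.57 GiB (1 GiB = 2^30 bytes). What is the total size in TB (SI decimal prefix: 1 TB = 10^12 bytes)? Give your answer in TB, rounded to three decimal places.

Total = 4,511 × 6.57 GiB = 29637.27 GiB
= 29637.27 × 1,073,741,824 bytes = 31,822,776,348,180.48 bytes
1 TB = 1,000,000,000,000 bytes
31,822,776,348,180.48 / 1,000,000,000,000 = 31.823 TB

31.823 TB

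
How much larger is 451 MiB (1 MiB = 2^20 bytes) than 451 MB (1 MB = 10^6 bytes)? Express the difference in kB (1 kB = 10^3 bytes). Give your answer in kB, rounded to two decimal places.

21,907.78 kB

451 MiB = 451 × 1,048,576 = 472,907,776 bytes
451 MB = 451 × 1,000,000 = 451,000,000 bytes
difference = 21,907,776 bytes
21,907,776 / 1,000 = 21,907.78 kB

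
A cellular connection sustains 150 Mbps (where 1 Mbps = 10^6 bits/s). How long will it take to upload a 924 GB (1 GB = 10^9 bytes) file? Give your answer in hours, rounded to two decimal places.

924 GB = 924,000,000,000 bytes = 7,392,000,000,000 bits
150 Mbps = 150,000,000 bits/s
time = 7,392,000,000,000 / 150,000,000 = 49,280.0000 s
49,280.0000 s / 3600 = 13.69 hours

13.69 hours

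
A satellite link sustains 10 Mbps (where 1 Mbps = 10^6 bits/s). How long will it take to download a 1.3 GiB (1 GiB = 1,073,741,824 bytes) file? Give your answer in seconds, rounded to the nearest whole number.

1.3 GiB = 1,395,864,371.2 bytes = 11,166,914,969.6 bits
10 Mbps = 10,000,000 bits/s
time = 11,166,914,969.6 / 10,000,000 = 1,117 s

1,117 seconds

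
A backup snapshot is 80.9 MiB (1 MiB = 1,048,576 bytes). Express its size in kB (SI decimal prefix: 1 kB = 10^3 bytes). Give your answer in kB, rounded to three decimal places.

80.9 MiB = 80.9 × 2^20 bytes = 84,829,798.4 bytes
1 kB = 1,000 bytes
84,829,798.4 / 1,000 = 84,829.798 kB

84,829.798 kB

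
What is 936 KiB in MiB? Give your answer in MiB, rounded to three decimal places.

0.914 MiB

936 KiB = 936 × 2^10 bytes = 958,464 bytes
1 MiB = 2^20 bytes = 1,048,576 bytes
958,464 / 1,048,576 = 0.914 MiB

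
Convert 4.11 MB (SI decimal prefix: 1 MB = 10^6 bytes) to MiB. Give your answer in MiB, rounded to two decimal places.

4.11 MB × 1,000,000 bytes/MB = 4,110,000 bytes
1 MiB = 1,048,576 bytes
4,110,000 / 1,048,576 = 3.92 MiB

3.92 MiB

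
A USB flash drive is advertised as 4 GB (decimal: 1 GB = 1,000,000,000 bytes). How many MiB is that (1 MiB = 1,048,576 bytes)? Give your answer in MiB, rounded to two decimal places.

3,814.70 MiB

4 GB = 4 × 10^9 bytes = 4,000,000,000 bytes
1 MiB = 1,048,576 bytes
4,000,000,000 / 1,048,576 = 3,814.70 MiB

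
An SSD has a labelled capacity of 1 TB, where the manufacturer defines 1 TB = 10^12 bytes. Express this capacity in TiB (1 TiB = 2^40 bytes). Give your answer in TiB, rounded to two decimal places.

0.91 TiB

1 TB × 1,000,000,000,000 bytes/TB = 1,000,000,000,000 bytes
1 TiB = 2^40 bytes = 1,099,511,627,776 bytes
1,000,000,000,000 / 1,099,511,627,776 = 0.91 TiB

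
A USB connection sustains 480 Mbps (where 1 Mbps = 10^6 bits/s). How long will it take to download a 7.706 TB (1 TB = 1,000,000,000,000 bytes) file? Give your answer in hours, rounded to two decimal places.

7.706 TB = 7,706,000,000,000 bytes = 61,648,000,000,000 bits
480 Mbps = 480,000,000 bits/s
time = 61,648,000,000,000 / 480,000,000 = 128,433.3333 s
128,433.3333 s / 3600 = 35.68 hours

35.68 hours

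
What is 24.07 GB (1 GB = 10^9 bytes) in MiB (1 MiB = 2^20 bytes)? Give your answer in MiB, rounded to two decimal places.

22,954.94 MiB

24.07 GB = 24.07 × 10^9 bytes = 24,070,000,000 bytes
1 MiB = 2^20 bytes = 1,048,576 bytes
24,070,000,000 / 1,048,576 = 22,954.94 MiB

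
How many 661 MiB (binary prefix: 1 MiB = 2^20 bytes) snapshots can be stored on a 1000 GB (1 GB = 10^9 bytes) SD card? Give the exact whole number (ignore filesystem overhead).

1,442

Capacity: 1000 GB = 1,000,000,000,000 bytes
Per item: 661 MiB = 693,108,736 bytes
⌊1,000,000,000,000 / 693,108,736⌋ = 1,442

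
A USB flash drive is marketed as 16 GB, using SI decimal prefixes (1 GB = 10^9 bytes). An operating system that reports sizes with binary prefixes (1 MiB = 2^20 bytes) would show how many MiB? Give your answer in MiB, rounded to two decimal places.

16 GB × 1,000,000,000 bytes/GB = 16,000,000,000 bytes
1 MiB = 2^20 bytes = 1,048,576 bytes
16,000,000,000 / 1,048,576 = 15,258.79 MiB

15,258.79 MiB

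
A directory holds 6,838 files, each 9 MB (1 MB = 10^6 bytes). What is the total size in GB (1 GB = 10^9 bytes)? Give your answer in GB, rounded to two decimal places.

Total = 6,838 × 9 MB = 61,542 MB
= 61,542 × 1,000,000 bytes = 61,542,000,000 bytes
1 GB = 1,000,000,000 bytes
61,542,000,000 / 1,000,000,000 = 61.54 GB

61.54 GB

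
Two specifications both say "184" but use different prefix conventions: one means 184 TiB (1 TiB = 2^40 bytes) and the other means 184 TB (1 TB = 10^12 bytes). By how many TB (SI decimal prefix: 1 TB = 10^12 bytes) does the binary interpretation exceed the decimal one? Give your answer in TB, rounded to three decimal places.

18.310 TB

184 TiB = 184 × 1,099,511,627,776 = 202,310,139,510,784 bytes
184 TB = 184 × 1,000,000,000,000 = 184,000,000,000,000 bytes
difference = 18,310,139,510,784 bytes
18,310,139,510,784 / 1,000,000,000,000 = 18.310 TB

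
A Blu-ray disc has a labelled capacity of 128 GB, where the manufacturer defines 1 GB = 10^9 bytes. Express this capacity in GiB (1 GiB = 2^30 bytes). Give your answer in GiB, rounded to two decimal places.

119.21 GiB

128 GB × 1,000,000,000 bytes/GB = 128,000,000,000 bytes
1 GiB = 1,073,741,824 bytes
128,000,000,000 / 1,073,741,824 = 119.21 GiB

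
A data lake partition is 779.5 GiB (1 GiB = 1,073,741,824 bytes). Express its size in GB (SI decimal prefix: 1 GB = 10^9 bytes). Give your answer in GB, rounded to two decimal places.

779.5 GiB = 779.5 × 2^30 bytes = 836,981,751,808 bytes
1 GB = 1,000,000,000 bytes
836,981,751,808 / 1,000,000,000 = 836.98 GB

836.98 GB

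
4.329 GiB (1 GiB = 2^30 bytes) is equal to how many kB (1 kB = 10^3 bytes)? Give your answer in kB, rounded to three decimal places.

4,648,228.356 kB

4.329 GiB = 4.329 × 2^30 bytes = 4,648,228,356.096 bytes
1 kB = 1,000 bytes
4,648,228,356.096 / 1,000 = 4,648,228.356 kB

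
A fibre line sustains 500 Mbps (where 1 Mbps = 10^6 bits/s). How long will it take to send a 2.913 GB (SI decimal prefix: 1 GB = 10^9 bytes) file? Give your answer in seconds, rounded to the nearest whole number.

2.913 GB = 2,913,000,000 bytes = 23,304,000,000 bits
500 Mbps = 500,000,000 bits/s
time = 23,304,000,000 / 500,000,000 = 47 s

47 seconds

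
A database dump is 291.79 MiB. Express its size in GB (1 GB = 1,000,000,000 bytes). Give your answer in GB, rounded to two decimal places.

291.79 MiB × 1,048,576 bytes/MiB = 305,963,991.04 bytes
1 GB = 1,000,000,000 bytes
305,963,991.04 / 1,000,000,000 = 0.31 GB

0.31 GB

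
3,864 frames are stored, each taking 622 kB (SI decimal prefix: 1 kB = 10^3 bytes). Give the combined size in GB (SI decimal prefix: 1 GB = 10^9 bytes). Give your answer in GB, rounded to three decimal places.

2.403 GB

Total = 3,864 × 622 kB = 2,403,408 kB
= 2,403,408 × 1,000 bytes = 2,403,408,000 bytes
1 GB = 1,000,000,000 bytes
2,403,408,000 / 1,000,000,000 = 2.403 GB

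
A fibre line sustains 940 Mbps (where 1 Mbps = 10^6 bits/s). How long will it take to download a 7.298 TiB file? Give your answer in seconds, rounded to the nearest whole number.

7.298 TiB = 8,024,235,859,509.248 bytes = 64,193,886,876,073.984 bits
940 Mbps = 940,000,000 bits/s
time = 64,193,886,876,073.984 / 940,000,000 = 68,291 s

68,291 seconds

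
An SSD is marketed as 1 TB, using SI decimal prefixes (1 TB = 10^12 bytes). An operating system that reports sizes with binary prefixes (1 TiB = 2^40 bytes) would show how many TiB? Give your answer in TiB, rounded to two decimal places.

0.91 TiB

1 TB = 1 × 10^12 bytes = 1,000,000,000,000 bytes
1 TiB = 2^40 bytes = 1,099,511,627,776 bytes
1,000,000,000,000 / 1,099,511,627,776 = 0.91 TiB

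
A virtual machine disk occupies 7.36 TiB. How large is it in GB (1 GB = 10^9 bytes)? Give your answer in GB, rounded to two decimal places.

8,092.41 GB

7.36 TiB × 1,099,511,627,776 bytes/TiB = 8,092,405,580,431.36 bytes
1 GB = 1,000,000,000 bytes
8,092,405,580,431.36 / 1,000,000,000 = 8,092.41 GB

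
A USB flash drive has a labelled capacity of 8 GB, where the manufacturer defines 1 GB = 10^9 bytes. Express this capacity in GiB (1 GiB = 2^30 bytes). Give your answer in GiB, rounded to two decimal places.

8 GB = 8 × 10^9 bytes = 8,000,000,000 bytes
1 GiB = 2^30 bytes = 1,073,741,824 bytes
8,000,000,000 / 1,073,741,824 = 7.45 GiB

7.45 GiB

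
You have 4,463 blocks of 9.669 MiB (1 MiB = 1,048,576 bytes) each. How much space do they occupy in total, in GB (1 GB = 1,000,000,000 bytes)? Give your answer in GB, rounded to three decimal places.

Total = 4,463 × 9.669 MiB = 43152.747 MiB
= 43152.747 × 1,048,576 bytes = 45,248,934,838.272 bytes
1 GB = 1,000,000,000 bytes
45,248,934,838.272 / 1,000,000,000 = 45.249 GB

45.249 GB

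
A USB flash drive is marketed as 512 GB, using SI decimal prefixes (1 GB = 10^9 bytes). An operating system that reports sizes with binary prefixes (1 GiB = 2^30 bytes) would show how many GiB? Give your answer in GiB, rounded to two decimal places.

512 GB × 1,000,000,000 bytes/GB = 512,000,000,000 bytes
1 GiB = 1,073,741,824 bytes
512,000,000,000 / 1,073,741,824 = 476.84 GiB

476.84 GiB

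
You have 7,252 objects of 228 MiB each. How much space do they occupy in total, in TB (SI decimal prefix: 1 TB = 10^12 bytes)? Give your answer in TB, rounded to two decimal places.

1.73 TB

Total = 7,252 × 228 MiB = 1,653,456 MiB
= 1,653,456 × 1,048,576 bytes = 1,733,774,278,656 bytes
1 TB = 1,000,000,000,000 bytes
1,733,774,278,656 / 1,000,000,000,000 = 1.73 TB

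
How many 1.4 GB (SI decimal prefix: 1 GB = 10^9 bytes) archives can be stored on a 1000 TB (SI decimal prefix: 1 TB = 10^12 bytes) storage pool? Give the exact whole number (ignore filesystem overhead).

714,285

Capacity: 1000 TB = 1,000,000,000,000,000 bytes
Per item: 1.4 GB = 1,400,000,000 bytes
⌊1,000,000,000,000,000 / 1,400,000,000⌋ = 714,285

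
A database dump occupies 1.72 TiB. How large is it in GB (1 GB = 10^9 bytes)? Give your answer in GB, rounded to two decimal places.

1.72 TiB = 1.72 × 2^40 bytes = 1,891,159,999,774.72 bytes
1 GB = 10^9 bytes = 1,000,000,000 bytes
1,891,159,999,774.72 / 1,000,000,000 = 1,891.16 GB

1,891.16 GB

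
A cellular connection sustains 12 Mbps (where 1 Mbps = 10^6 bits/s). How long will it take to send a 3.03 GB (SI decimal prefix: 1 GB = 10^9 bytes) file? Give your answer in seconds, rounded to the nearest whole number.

2,020 seconds

3.03 GB = 3,030,000,000 bytes = 24,240,000,000 bits
12 Mbps = 12,000,000 bits/s
time = 24,240,000,000 / 12,000,000 = 2,020 s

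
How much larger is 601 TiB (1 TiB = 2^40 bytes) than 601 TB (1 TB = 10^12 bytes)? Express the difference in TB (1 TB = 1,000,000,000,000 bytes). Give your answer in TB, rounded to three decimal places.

59.806 TB

601 TiB = 601 × 1,099,511,627,776 = 660,806,488,293,376 bytes
601 TB = 601 × 1,000,000,000,000 = 601,000,000,000,000 bytes
difference = 59,806,488,293,376 bytes
59,806,488,293,376 / 1,000,000,000,000 = 59.806 TB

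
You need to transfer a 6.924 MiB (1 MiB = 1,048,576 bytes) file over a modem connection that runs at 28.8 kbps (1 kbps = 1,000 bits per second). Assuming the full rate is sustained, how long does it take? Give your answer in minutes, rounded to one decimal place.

33.6 minutes

6.924 MiB = 7,260,340.224 bytes = 58,082,721.792 bits
28.8 kbps = 28,800 bits/s
time = 58,082,721.792 / 28,800 = 2,016.76 s
2,016.76 s / 60 = 33.6 minutes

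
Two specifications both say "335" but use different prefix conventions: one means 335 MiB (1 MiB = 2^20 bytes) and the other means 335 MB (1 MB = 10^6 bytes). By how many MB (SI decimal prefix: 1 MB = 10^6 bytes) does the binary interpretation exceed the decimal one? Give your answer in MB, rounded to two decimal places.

335 MiB = 335 × 1,048,576 = 351,272,960 bytes
335 MB = 335 × 1,000,000 = 335,000,000 bytes
difference = 16,272,960 bytes
16,272,960 / 1,000,000 = 16.27 MB

16.27 MB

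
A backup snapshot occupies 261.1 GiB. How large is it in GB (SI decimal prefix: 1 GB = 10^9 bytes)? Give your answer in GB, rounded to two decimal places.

280.35 GB

261.1 GiB × 1,073,741,824 bytes/GiB = 280,353,990,246.4 bytes
1 GB = 1,000,000,000 bytes
280,353,990,246.4 / 1,000,000,000 = 280.35 GB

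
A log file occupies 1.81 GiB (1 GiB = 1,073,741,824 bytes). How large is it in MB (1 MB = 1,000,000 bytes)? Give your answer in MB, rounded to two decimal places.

1.81 GiB × 1,073,741,824 bytes/GiB = 1,943,472,701.44 bytes
1 MB = 1,000,000 bytes
1,943,472,701.44 / 1,000,000 = 1,943.47 MB

1,943.47 MB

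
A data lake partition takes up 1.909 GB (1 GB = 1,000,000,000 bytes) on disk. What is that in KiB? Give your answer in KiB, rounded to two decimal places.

1.909 GB = 1.909 × 10^9 bytes = 1,909,000,000 bytes
1 KiB = 2^10 bytes = 1,024 bytes
1,909,000,000 / 1,024 = 1,864,257.81 KiB

1,864,257.81 KiB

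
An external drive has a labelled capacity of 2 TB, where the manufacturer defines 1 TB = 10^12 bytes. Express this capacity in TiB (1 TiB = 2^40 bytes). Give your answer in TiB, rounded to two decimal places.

2 TB = 2 × 10^12 bytes = 2,000,000,000,000 bytes
1 TiB = 1,099,511,627,776 bytes
2,000,000,000,000 / 1,099,511,627,776 = 1.82 TiB

1.82 TiB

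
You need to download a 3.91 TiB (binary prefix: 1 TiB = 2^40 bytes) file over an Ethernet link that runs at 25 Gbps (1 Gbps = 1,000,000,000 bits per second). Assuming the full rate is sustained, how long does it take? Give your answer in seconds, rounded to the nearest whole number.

1,376 seconds

3.91 TiB = 4,299,090,464,604.16 bytes = 34,392,723,716,833.28 bits
25 Gbps = 25,000,000,000 bits/s
time = 34,392,723,716,833.28 / 25,000,000,000 = 1,376 s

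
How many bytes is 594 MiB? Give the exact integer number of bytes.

594 × 1,048,576 = 622,854,144 bytes  (1 MiB = 2^20 bytes)

622,854,144 bytes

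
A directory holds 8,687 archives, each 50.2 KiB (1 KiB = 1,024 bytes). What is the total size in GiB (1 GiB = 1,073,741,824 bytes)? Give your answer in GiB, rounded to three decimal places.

0.416 GiB

Total = 8,687 × 50.2 KiB = 436087.4 KiB
= 436087.4 × 1,024 bytes = 446,553,497.6 bytes
1 GiB = 1,073,741,824 bytes
446,553,497.6 / 1,073,741,824 = 0.416 GiB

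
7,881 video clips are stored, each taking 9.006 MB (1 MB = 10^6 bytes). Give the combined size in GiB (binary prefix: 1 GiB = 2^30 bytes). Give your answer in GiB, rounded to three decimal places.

66.102 GiB

Total = 7,881 × 9.006 MB = 70976.286 MB
= 70976.286 × 1,000,000 bytes = 70,976,286,000 bytes
1 GiB = 1,073,741,824 bytes
70,976,286,000 / 1,073,741,824 = 66.102 GiB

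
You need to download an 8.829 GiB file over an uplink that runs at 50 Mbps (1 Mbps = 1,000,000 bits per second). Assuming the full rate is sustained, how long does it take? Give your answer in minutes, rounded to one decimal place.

25.3 minutes

8.829 GiB = 9,480,066,564.096 bytes = 75,840,532,512.768 bits
50 Mbps = 50,000,000 bits/s
time = 75,840,532,512.768 / 50,000,000 = 1,516.81 s
1,516.81 s / 60 = 25.3 minutes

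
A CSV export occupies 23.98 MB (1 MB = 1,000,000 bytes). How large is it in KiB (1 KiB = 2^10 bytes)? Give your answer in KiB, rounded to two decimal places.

23,417.97 KiB

23.98 MB = 23.98 × 10^6 bytes = 23,980,000 bytes
1 KiB = 1,024 bytes
23,980,000 / 1,024 = 23,417.97 KiB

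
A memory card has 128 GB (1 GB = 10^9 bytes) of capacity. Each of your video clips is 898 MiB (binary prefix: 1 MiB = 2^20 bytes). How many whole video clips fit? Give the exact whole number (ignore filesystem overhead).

Capacity: 128 GB = 128,000,000,000 bytes
Per item: 898 MiB = 941,621,248 bytes
⌊128,000,000,000 / 941,621,248⌋ = 135

135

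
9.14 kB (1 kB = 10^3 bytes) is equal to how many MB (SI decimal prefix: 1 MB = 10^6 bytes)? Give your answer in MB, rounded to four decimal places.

9.14 kB × 1,000 bytes/kB = 9,140 bytes
1 MB = 1,000,000 bytes
9,140 / 1,000,000 = 0.0091 MB

0.0091 MB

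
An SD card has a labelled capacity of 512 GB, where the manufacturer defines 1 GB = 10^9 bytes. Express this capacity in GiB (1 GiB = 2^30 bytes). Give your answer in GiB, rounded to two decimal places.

476.84 GiB

512 GB = 512 × 10^9 bytes = 512,000,000,000 bytes
1 GiB = 2^30 bytes = 1,073,741,824 bytes
512,000,000,000 / 1,073,741,824 = 476.84 GiB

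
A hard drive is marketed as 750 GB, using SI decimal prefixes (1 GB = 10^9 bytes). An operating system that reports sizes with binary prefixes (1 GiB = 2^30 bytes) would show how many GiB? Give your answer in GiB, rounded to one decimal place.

698.5 GiB

750 GB = 750 × 10^9 bytes = 750,000,000,000 bytes
1 GiB = 2^30 bytes = 1,073,741,824 bytes
750,000,000,000 / 1,073,741,824 = 698.5 GiB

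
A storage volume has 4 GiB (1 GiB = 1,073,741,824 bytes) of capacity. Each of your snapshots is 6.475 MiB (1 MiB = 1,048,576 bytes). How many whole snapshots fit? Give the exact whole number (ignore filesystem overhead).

Capacity: 4 GiB = 4,294,967,296 bytes
Per item: 6.475 MiB = 6,789,529.6 bytes
⌊4,294,967,296 / 6,789,529.6⌋ = 632

632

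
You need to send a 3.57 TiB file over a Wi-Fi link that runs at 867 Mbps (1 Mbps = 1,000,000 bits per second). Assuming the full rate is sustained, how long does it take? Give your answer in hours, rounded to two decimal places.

3.57 TiB = 3,925,256,511,160.32 bytes = 31,402,052,089,282.56 bits
867 Mbps = 867,000,000 bits/s
time = 31,402,052,089,282.56 / 867,000,000 = 36,219.2066 s
36,219.2066 s / 3600 = 10.06 hours

10.06 hours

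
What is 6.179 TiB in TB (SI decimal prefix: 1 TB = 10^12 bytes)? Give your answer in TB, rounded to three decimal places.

6.179 TiB = 6.179 × 2^40 bytes = 6,793,882,348,027.904 bytes
1 TB = 10^12 bytes = 1,000,000,000,000 bytes
6,793,882,348,027.904 / 1,000,000,000,000 = 6.794 TB

6.794 TB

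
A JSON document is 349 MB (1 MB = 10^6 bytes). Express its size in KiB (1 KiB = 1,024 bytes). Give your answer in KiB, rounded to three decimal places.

340,820.313 KiB

349 MB × 1,000,000 bytes/MB = 349,000,000 bytes
1 KiB = 1,024 bytes
349,000,000 / 1,024 = 340,820.313 KiB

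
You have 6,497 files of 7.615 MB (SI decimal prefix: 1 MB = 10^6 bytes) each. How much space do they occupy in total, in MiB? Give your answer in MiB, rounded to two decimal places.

Total = 6,497 × 7.615 MB = 49474.655 MB
= 49474.655 × 1,000,000 bytes = 49,474,655,000 bytes
1 MiB = 1,048,576 bytes
49,474,655,000 / 1,048,576 = 47,182.71 MiB

47,182.71 MiB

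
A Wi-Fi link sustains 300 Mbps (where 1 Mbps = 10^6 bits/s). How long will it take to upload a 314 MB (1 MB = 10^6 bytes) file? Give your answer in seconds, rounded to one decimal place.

8.4 seconds

314 MB = 314,000,000 bytes = 2,512,000,000 bits
300 Mbps = 300,000,000 bits/s
time = 2,512,000,000 / 300,000,000 = 8.4 s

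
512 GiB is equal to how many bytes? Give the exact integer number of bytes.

549,755,813,888 bytes

512 × 1,073,741,824 = 549,755,813,888 bytes  (1 GiB = 2^30 bytes)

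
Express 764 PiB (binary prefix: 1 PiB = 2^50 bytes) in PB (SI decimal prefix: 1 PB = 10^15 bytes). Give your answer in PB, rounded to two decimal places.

764 PiB = 764 × 2^50 bytes = 860,187,528,827,764,736 bytes
1 PB = 1,000,000,000,000,000 bytes
860,187,528,827,764,736 / 1,000,000,000,000,000 = 860.19 PB

860.19 PB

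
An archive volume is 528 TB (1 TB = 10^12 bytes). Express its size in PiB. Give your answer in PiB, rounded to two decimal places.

0.47 PiB

528 TB = 528 × 10^12 bytes = 528,000,000,000,000 bytes
1 PiB = 1,125,899,906,842,624 bytes
528,000,000,000,000 / 1,125,899,906,842,624 = 0.47 PiB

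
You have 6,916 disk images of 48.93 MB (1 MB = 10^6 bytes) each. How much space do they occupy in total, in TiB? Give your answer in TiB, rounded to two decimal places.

0.31 TiB

Total = 6,916 × 48.93 MB = 338399.88 MB
= 338399.88 × 1,000,000 bytes = 338,399,880,000 bytes
1 TiB = 1,099,511,627,776 bytes
338,399,880,000 / 1,099,511,627,776 = 0.31 TiB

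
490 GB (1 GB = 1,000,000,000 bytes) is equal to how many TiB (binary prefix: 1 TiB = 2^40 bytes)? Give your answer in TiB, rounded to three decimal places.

490 GB = 490 × 10^9 bytes = 490,000,000,000 bytes
1 TiB = 1,099,511,627,776 bytes
490,000,000,000 / 1,099,511,627,776 = 0.446 TiB

0.446 TiB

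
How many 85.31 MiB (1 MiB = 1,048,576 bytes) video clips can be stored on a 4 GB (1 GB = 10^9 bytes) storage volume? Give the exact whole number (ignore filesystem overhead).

44

Capacity: 4 GB = 4,000,000,000 bytes
Per item: 85.31 MiB = 89,454,018.56 bytes
⌊4,000,000,000 / 89,454,018.56⌋ = 44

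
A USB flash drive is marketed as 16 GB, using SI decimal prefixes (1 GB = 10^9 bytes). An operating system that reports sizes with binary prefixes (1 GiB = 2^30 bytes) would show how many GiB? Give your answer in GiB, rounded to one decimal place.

14.9 GiB

16 GB × 1,000,000,000 bytes/GB = 16,000,000,000 bytes
1 GiB = 2^30 bytes = 1,073,741,824 bytes
16,000,000,000 / 1,073,741,824 = 14.9 GiB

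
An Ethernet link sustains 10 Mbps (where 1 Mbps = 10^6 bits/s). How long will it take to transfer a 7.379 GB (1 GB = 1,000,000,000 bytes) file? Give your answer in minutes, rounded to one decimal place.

7.379 GB = 7,379,000,000 bytes = 59,032,000,000 bits
10 Mbps = 10,000,000 bits/s
time = 59,032,000,000 / 10,000,000 = 5,903.20 s
5,903.20 s / 60 = 98.4 minutes

98.4 minutes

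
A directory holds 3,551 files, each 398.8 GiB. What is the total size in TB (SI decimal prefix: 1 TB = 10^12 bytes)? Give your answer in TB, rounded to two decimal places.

Total = 3,551 × 398.8 GiB = 1416138.8 GiB
= 1416138.8 × 1,073,741,824 bytes = 1,520,567,458,149,171.2 bytes
1 TB = 1,000,000,000,000 bytes
1,520,567,458,149,171.2 / 1,000,000,000,000 = 1,520.57 TB

1,520.57 TB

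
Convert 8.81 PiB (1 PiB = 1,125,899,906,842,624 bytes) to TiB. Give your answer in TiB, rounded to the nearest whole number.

9,021 TiB

8.81 PiB = 8.81 × 2^50 bytes = 9,919,178,179,283,517.44 bytes
1 TiB = 2^40 bytes = 1,099,511,627,776 bytes
9,919,178,179,283,517.44 / 1,099,511,627,776 = 9,021 TiB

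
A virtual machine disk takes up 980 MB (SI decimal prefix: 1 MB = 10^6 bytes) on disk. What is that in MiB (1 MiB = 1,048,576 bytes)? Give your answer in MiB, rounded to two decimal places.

934.60 MiB

980 MB = 980 × 10^6 bytes = 980,000,000 bytes
1 MiB = 1,048,576 bytes
980,000,000 / 1,048,576 = 934.60 MiB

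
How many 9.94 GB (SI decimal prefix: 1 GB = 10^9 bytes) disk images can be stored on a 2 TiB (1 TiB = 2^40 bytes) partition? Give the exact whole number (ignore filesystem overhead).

221

Capacity: 2 TiB = 2,199,023,255,552 bytes
Per item: 9.94 GB = 9,940,000,000 bytes
⌊2,199,023,255,552 / 9,940,000,000⌋ = 221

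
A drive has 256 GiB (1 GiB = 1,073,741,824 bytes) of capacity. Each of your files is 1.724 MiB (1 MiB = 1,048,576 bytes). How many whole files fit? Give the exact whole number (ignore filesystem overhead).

Capacity: 256 GiB = 274,877,906,944 bytes
Per item: 1.724 MiB = 1,807,745.024 bytes
⌊274,877,906,944 / 1,807,745.024⌋ = 152,055

152,055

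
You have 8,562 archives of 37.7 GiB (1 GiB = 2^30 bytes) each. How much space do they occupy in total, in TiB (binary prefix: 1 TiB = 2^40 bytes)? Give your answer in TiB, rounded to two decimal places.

315.22 TiB

Total = 8,562 × 37.7 GiB = 322787.4 GiB
= 322787.4 × 1,073,741,824 bytes = 346,590,331,640,217.6 bytes
1 TiB = 1,099,511,627,776 bytes
346,590,331,640,217.6 / 1,099,511,627,776 = 315.22 TiB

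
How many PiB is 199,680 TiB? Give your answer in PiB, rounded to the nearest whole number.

199,680 TiB = 199,680 × 2^40 bytes = 219,550,481,834,311,680 bytes
1 PiB = 2^50 bytes = 1,125,899,906,842,624 bytes
219,550,481,834,311,680 / 1,125,899,906,842,624 = 195 PiB

195 PiB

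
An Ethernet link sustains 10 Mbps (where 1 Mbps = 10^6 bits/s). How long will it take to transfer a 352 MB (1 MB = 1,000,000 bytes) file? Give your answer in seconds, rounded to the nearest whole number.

352 MB = 352,000,000 bytes = 2,816,000,000 bits
10 Mbps = 10,000,000 bits/s
time = 2,816,000,000 / 10,000,000 = 282 s

282 seconds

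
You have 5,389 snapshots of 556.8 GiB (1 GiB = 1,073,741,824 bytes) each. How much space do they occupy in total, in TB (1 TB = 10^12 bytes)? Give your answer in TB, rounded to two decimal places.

3,221.86 TB

Total = 5,389 × 556.8 GiB = 3000595.2 GiB
= 3000595.2 × 1,073,741,824 bytes = 3,221,864,563,133,644.8 bytes
1 TB = 1,000,000,000,000 bytes
3,221,864,563,133,644.8 / 1,000,000,000,000 = 3,221.86 TB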